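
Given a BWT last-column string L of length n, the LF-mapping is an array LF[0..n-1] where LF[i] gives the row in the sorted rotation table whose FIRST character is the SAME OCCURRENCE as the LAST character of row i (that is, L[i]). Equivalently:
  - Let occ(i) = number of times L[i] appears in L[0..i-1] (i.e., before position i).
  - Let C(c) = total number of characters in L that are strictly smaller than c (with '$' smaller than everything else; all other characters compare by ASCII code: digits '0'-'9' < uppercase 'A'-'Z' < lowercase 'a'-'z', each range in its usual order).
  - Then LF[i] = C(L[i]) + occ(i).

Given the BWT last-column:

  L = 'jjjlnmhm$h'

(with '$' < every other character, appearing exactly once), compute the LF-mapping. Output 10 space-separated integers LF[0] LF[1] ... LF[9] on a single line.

Answer: 3 4 5 6 9 7 1 8 0 2

Derivation:
Char counts: '$':1, 'h':2, 'j':3, 'l':1, 'm':2, 'n':1
C (first-col start): C('$')=0, C('h')=1, C('j')=3, C('l')=6, C('m')=7, C('n')=9
L[0]='j': occ=0, LF[0]=C('j')+0=3+0=3
L[1]='j': occ=1, LF[1]=C('j')+1=3+1=4
L[2]='j': occ=2, LF[2]=C('j')+2=3+2=5
L[3]='l': occ=0, LF[3]=C('l')+0=6+0=6
L[4]='n': occ=0, LF[4]=C('n')+0=9+0=9
L[5]='m': occ=0, LF[5]=C('m')+0=7+0=7
L[6]='h': occ=0, LF[6]=C('h')+0=1+0=1
L[7]='m': occ=1, LF[7]=C('m')+1=7+1=8
L[8]='$': occ=0, LF[8]=C('$')+0=0+0=0
L[9]='h': occ=1, LF[9]=C('h')+1=1+1=2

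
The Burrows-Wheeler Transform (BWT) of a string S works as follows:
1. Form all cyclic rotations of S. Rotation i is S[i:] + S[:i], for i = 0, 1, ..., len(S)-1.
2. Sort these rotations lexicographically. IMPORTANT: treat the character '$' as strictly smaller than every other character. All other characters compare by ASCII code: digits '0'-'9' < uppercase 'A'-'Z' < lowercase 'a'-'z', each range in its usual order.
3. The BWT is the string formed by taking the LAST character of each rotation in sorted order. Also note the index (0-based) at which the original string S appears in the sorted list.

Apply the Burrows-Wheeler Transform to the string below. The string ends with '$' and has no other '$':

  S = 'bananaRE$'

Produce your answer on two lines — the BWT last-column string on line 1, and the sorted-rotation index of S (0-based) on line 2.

All 9 rotations (rotation i = S[i:]+S[:i]):
  rot[0] = bananaRE$
  rot[1] = ananaRE$b
  rot[2] = nanaRE$ba
  rot[3] = anaRE$ban
  rot[4] = naRE$bana
  rot[5] = aRE$banan
  rot[6] = RE$banana
  rot[7] = E$bananaR
  rot[8] = $bananaRE
Sorted (with $ < everything):
  sorted[0] = $bananaRE  (last char: 'E')
  sorted[1] = E$bananaR  (last char: 'R')
  sorted[2] = RE$banana  (last char: 'a')
  sorted[3] = aRE$banan  (last char: 'n')
  sorted[4] = anaRE$ban  (last char: 'n')
  sorted[5] = ananaRE$b  (last char: 'b')
  sorted[6] = bananaRE$  (last char: '$')
  sorted[7] = naRE$bana  (last char: 'a')
  sorted[8] = nanaRE$ba  (last char: 'a')
Last column: ERannb$aa
Original string S is at sorted index 6

Answer: ERannb$aa
6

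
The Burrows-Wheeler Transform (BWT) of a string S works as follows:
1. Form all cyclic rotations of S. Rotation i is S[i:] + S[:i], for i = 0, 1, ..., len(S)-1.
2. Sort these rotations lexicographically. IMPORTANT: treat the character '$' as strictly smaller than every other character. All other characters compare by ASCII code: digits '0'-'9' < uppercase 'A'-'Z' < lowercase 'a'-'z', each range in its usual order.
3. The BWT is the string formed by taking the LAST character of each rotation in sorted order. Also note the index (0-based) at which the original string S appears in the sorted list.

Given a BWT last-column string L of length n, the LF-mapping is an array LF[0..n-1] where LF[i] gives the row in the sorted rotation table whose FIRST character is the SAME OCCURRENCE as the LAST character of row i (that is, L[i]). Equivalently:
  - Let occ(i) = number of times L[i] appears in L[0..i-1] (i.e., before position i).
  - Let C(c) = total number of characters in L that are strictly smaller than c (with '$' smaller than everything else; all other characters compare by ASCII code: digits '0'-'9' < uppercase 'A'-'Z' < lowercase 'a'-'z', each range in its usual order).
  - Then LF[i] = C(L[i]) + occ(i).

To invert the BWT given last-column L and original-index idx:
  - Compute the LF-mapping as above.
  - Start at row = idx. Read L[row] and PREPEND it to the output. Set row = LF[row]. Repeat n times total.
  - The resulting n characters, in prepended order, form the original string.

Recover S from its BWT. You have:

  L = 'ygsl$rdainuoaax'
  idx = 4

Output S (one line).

LF mapping: 14 5 11 7 0 10 4 1 6 8 12 9 2 3 13
Walk LF starting at row 4, prepending L[row]:
  step 1: row=4, L[4]='$', prepend. Next row=LF[4]=0
  step 2: row=0, L[0]='y', prepend. Next row=LF[0]=14
  step 3: row=14, L[14]='x', prepend. Next row=LF[14]=13
  step 4: row=13, L[13]='a', prepend. Next row=LF[13]=3
  step 5: row=3, L[3]='l', prepend. Next row=LF[3]=7
  step 6: row=7, L[7]='a', prepend. Next row=LF[7]=1
  step 7: row=1, L[1]='g', prepend. Next row=LF[1]=5
  step 8: row=5, L[5]='r', prepend. Next row=LF[5]=10
  step 9: row=10, L[10]='u', prepend. Next row=LF[10]=12
  step 10: row=12, L[12]='a', prepend. Next row=LF[12]=2
  step 11: row=2, L[2]='s', prepend. Next row=LF[2]=11
  step 12: row=11, L[11]='o', prepend. Next row=LF[11]=9
  step 13: row=9, L[9]='n', prepend. Next row=LF[9]=8
  step 14: row=8, L[8]='i', prepend. Next row=LF[8]=6
  step 15: row=6, L[6]='d', prepend. Next row=LF[6]=4
Reversed output: dinosaurgalaxy$

Answer: dinosaurgalaxy$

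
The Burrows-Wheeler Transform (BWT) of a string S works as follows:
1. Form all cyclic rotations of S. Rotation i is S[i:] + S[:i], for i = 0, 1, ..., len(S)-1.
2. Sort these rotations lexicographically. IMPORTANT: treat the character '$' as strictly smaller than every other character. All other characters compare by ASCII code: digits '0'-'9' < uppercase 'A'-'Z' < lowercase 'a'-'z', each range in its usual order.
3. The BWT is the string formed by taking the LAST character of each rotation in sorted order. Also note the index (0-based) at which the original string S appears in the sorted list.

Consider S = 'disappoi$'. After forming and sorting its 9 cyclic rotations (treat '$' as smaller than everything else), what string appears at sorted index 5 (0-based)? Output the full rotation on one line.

All 9 rotations (rotation i = S[i:]+S[:i]):
  rot[0] = disappoi$
  rot[1] = isappoi$d
  rot[2] = sappoi$di
  rot[3] = appoi$dis
  rot[4] = ppoi$disa
  rot[5] = poi$disap
  rot[6] = oi$disapp
  rot[7] = i$disappo
  rot[8] = $disappoi
Sorted (with $ < everything):
  sorted[0] = $disappoi
  sorted[1] = appoi$dis
  sorted[2] = disappoi$
  sorted[3] = i$disappo
  sorted[4] = isappoi$d
  sorted[5] = oi$disapp
  sorted[6] = poi$disap
  sorted[7] = ppoi$disa
  sorted[8] = sappoi$di
sorted[5] = oi$disapp

Answer: oi$disapp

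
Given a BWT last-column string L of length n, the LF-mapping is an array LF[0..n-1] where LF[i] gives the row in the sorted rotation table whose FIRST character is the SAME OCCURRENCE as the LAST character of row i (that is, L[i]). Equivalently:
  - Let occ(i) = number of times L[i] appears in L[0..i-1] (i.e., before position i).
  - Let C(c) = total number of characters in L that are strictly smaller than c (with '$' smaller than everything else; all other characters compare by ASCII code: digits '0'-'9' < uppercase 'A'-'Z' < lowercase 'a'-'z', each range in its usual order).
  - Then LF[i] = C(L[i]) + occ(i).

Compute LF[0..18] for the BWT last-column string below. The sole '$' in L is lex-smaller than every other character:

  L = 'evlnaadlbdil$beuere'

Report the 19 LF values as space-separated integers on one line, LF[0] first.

Char counts: '$':1, 'a':2, 'b':2, 'd':2, 'e':4, 'i':1, 'l':3, 'n':1, 'r':1, 'u':1, 'v':1
C (first-col start): C('$')=0, C('a')=1, C('b')=3, C('d')=5, C('e')=7, C('i')=11, C('l')=12, C('n')=15, C('r')=16, C('u')=17, C('v')=18
L[0]='e': occ=0, LF[0]=C('e')+0=7+0=7
L[1]='v': occ=0, LF[1]=C('v')+0=18+0=18
L[2]='l': occ=0, LF[2]=C('l')+0=12+0=12
L[3]='n': occ=0, LF[3]=C('n')+0=15+0=15
L[4]='a': occ=0, LF[4]=C('a')+0=1+0=1
L[5]='a': occ=1, LF[5]=C('a')+1=1+1=2
L[6]='d': occ=0, LF[6]=C('d')+0=5+0=5
L[7]='l': occ=1, LF[7]=C('l')+1=12+1=13
L[8]='b': occ=0, LF[8]=C('b')+0=3+0=3
L[9]='d': occ=1, LF[9]=C('d')+1=5+1=6
L[10]='i': occ=0, LF[10]=C('i')+0=11+0=11
L[11]='l': occ=2, LF[11]=C('l')+2=12+2=14
L[12]='$': occ=0, LF[12]=C('$')+0=0+0=0
L[13]='b': occ=1, LF[13]=C('b')+1=3+1=4
L[14]='e': occ=1, LF[14]=C('e')+1=7+1=8
L[15]='u': occ=0, LF[15]=C('u')+0=17+0=17
L[16]='e': occ=2, LF[16]=C('e')+2=7+2=9
L[17]='r': occ=0, LF[17]=C('r')+0=16+0=16
L[18]='e': occ=3, LF[18]=C('e')+3=7+3=10

Answer: 7 18 12 15 1 2 5 13 3 6 11 14 0 4 8 17 9 16 10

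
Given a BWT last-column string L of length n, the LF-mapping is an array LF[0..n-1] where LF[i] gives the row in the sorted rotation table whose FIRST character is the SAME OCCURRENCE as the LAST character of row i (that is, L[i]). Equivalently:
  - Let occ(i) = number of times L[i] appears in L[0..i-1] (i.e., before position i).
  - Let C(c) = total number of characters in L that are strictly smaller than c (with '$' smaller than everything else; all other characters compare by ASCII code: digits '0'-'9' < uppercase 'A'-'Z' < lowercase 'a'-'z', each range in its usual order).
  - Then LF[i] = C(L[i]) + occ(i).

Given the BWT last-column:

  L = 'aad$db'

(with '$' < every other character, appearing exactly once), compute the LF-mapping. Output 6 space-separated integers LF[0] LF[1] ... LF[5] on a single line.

Char counts: '$':1, 'a':2, 'b':1, 'd':2
C (first-col start): C('$')=0, C('a')=1, C('b')=3, C('d')=4
L[0]='a': occ=0, LF[0]=C('a')+0=1+0=1
L[1]='a': occ=1, LF[1]=C('a')+1=1+1=2
L[2]='d': occ=0, LF[2]=C('d')+0=4+0=4
L[3]='$': occ=0, LF[3]=C('$')+0=0+0=0
L[4]='d': occ=1, LF[4]=C('d')+1=4+1=5
L[5]='b': occ=0, LF[5]=C('b')+0=3+0=3

Answer: 1 2 4 0 5 3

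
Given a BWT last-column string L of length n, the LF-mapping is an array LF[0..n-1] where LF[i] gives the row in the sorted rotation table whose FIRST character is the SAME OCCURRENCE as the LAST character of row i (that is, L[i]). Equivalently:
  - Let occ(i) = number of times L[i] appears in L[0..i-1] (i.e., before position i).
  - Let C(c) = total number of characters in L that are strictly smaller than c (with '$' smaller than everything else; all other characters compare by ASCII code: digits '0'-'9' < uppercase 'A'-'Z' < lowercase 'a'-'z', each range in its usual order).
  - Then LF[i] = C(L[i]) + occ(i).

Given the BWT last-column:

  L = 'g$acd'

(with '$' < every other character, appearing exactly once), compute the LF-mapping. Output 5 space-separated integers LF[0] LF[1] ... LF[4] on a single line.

Answer: 4 0 1 2 3

Derivation:
Char counts: '$':1, 'a':1, 'c':1, 'd':1, 'g':1
C (first-col start): C('$')=0, C('a')=1, C('c')=2, C('d')=3, C('g')=4
L[0]='g': occ=0, LF[0]=C('g')+0=4+0=4
L[1]='$': occ=0, LF[1]=C('$')+0=0+0=0
L[2]='a': occ=0, LF[2]=C('a')+0=1+0=1
L[3]='c': occ=0, LF[3]=C('c')+0=2+0=2
L[4]='d': occ=0, LF[4]=C('d')+0=3+0=3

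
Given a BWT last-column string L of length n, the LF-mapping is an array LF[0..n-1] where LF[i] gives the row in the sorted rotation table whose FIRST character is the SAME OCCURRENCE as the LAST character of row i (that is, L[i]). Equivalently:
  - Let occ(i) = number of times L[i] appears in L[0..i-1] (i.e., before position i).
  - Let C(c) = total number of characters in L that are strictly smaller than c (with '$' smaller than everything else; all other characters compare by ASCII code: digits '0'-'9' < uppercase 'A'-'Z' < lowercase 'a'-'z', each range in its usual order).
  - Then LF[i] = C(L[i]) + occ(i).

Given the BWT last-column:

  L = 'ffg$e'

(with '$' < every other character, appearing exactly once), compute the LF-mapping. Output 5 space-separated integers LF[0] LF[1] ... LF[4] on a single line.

Char counts: '$':1, 'e':1, 'f':2, 'g':1
C (first-col start): C('$')=0, C('e')=1, C('f')=2, C('g')=4
L[0]='f': occ=0, LF[0]=C('f')+0=2+0=2
L[1]='f': occ=1, LF[1]=C('f')+1=2+1=3
L[2]='g': occ=0, LF[2]=C('g')+0=4+0=4
L[3]='$': occ=0, LF[3]=C('$')+0=0+0=0
L[4]='e': occ=0, LF[4]=C('e')+0=1+0=1

Answer: 2 3 4 0 1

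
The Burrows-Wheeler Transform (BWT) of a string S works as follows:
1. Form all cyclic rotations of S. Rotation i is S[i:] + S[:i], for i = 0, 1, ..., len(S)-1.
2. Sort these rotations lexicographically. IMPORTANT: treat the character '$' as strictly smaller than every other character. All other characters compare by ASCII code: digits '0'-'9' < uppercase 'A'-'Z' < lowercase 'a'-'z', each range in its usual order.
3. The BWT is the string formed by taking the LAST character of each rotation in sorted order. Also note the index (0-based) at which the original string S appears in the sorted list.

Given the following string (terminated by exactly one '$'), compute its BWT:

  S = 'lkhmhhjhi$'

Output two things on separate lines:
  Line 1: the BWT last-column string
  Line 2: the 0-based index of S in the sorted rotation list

Answer: imjhkhhl$h
8

Derivation:
All 10 rotations (rotation i = S[i:]+S[:i]):
  rot[0] = lkhmhhjhi$
  rot[1] = khmhhjhi$l
  rot[2] = hmhhjhi$lk
  rot[3] = mhhjhi$lkh
  rot[4] = hhjhi$lkhm
  rot[5] = hjhi$lkhmh
  rot[6] = jhi$lkhmhh
  rot[7] = hi$lkhmhhj
  rot[8] = i$lkhmhhjh
  rot[9] = $lkhmhhjhi
Sorted (with $ < everything):
  sorted[0] = $lkhmhhjhi  (last char: 'i')
  sorted[1] = hhjhi$lkhm  (last char: 'm')
  sorted[2] = hi$lkhmhhj  (last char: 'j')
  sorted[3] = hjhi$lkhmh  (last char: 'h')
  sorted[4] = hmhhjhi$lk  (last char: 'k')
  sorted[5] = i$lkhmhhjh  (last char: 'h')
  sorted[6] = jhi$lkhmhh  (last char: 'h')
  sorted[7] = khmhhjhi$l  (last char: 'l')
  sorted[8] = lkhmhhjhi$  (last char: '$')
  sorted[9] = mhhjhi$lkh  (last char: 'h')
Last column: imjhkhhl$h
Original string S is at sorted index 8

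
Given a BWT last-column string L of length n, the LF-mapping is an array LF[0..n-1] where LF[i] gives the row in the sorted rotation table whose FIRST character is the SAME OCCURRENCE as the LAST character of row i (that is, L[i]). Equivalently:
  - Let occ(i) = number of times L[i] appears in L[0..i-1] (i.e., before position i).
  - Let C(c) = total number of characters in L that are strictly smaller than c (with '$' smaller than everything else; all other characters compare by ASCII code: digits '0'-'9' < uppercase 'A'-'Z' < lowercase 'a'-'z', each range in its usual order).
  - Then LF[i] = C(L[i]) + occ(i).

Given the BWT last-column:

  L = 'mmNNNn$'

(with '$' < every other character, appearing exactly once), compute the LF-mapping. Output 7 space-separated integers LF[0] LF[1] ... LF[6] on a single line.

Answer: 4 5 1 2 3 6 0

Derivation:
Char counts: '$':1, 'N':3, 'm':2, 'n':1
C (first-col start): C('$')=0, C('N')=1, C('m')=4, C('n')=6
L[0]='m': occ=0, LF[0]=C('m')+0=4+0=4
L[1]='m': occ=1, LF[1]=C('m')+1=4+1=5
L[2]='N': occ=0, LF[2]=C('N')+0=1+0=1
L[3]='N': occ=1, LF[3]=C('N')+1=1+1=2
L[4]='N': occ=2, LF[4]=C('N')+2=1+2=3
L[5]='n': occ=0, LF[5]=C('n')+0=6+0=6
L[6]='$': occ=0, LF[6]=C('$')+0=0+0=0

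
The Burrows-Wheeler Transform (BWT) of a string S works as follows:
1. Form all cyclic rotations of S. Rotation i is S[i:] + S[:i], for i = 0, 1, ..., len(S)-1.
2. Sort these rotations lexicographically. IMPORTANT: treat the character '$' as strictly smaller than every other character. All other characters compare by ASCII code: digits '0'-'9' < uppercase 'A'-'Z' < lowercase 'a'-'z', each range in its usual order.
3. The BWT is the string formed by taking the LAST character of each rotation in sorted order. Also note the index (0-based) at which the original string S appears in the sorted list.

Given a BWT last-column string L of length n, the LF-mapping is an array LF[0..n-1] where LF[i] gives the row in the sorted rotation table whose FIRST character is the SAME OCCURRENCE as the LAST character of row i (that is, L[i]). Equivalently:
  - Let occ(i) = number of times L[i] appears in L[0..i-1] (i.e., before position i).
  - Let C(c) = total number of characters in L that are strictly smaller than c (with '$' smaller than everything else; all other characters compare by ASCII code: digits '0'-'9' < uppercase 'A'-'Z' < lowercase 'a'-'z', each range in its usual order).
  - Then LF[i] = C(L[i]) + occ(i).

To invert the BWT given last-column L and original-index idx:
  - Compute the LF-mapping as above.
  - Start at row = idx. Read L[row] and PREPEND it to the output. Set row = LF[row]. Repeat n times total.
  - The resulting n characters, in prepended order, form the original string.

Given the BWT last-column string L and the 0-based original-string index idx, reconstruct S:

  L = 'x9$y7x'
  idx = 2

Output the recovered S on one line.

LF mapping: 3 2 0 5 1 4
Walk LF starting at row 2, prepending L[row]:
  step 1: row=2, L[2]='$', prepend. Next row=LF[2]=0
  step 2: row=0, L[0]='x', prepend. Next row=LF[0]=3
  step 3: row=3, L[3]='y', prepend. Next row=LF[3]=5
  step 4: row=5, L[5]='x', prepend. Next row=LF[5]=4
  step 5: row=4, L[4]='7', prepend. Next row=LF[4]=1
  step 6: row=1, L[1]='9', prepend. Next row=LF[1]=2
Reversed output: 97xyx$

Answer: 97xyx$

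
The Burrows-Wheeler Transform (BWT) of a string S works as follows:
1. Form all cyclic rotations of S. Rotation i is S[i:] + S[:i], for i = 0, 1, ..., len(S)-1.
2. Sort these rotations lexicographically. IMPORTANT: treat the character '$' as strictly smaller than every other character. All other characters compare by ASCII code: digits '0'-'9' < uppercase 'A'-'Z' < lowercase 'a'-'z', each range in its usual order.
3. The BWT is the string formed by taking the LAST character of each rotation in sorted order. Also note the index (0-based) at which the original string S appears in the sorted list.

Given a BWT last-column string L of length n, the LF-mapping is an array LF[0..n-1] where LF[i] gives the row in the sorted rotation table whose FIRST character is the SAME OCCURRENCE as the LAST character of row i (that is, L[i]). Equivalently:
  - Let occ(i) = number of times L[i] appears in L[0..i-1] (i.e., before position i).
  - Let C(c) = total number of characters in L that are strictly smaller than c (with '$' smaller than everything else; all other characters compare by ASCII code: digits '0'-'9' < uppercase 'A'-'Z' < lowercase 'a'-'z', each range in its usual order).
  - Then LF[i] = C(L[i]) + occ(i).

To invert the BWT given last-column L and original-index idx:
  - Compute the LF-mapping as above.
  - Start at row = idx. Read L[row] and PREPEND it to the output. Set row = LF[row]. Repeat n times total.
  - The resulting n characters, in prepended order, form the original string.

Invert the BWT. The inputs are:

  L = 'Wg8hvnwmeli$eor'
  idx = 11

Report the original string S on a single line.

LF mapping: 2 5 1 6 13 10 14 9 3 8 7 0 4 11 12
Walk LF starting at row 11, prepending L[row]:
  step 1: row=11, L[11]='$', prepend. Next row=LF[11]=0
  step 2: row=0, L[0]='W', prepend. Next row=LF[0]=2
  step 3: row=2, L[2]='8', prepend. Next row=LF[2]=1
  step 4: row=1, L[1]='g', prepend. Next row=LF[1]=5
  step 5: row=5, L[5]='n', prepend. Next row=LF[5]=10
  step 6: row=10, L[10]='i', prepend. Next row=LF[10]=7
  step 7: row=7, L[7]='m', prepend. Next row=LF[7]=9
  step 8: row=9, L[9]='l', prepend. Next row=LF[9]=8
  step 9: row=8, L[8]='e', prepend. Next row=LF[8]=3
  step 10: row=3, L[3]='h', prepend. Next row=LF[3]=6
  step 11: row=6, L[6]='w', prepend. Next row=LF[6]=14
  step 12: row=14, L[14]='r', prepend. Next row=LF[14]=12
  step 13: row=12, L[12]='e', prepend. Next row=LF[12]=4
  step 14: row=4, L[4]='v', prepend. Next row=LF[4]=13
  step 15: row=13, L[13]='o', prepend. Next row=LF[13]=11
Reversed output: overwhelming8W$

Answer: overwhelming8W$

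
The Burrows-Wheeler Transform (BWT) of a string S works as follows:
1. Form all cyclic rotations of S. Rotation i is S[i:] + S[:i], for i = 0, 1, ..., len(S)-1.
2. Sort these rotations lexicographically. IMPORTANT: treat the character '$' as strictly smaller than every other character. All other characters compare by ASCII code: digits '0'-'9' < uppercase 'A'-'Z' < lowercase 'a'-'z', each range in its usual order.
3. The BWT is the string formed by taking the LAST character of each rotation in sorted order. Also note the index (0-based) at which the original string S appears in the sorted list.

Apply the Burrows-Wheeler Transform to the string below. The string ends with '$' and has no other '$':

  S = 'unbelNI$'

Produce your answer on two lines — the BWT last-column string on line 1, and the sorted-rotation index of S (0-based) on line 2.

Answer: INlnbeu$
7

Derivation:
All 8 rotations (rotation i = S[i:]+S[:i]):
  rot[0] = unbelNI$
  rot[1] = nbelNI$u
  rot[2] = belNI$un
  rot[3] = elNI$unb
  rot[4] = lNI$unbe
  rot[5] = NI$unbel
  rot[6] = I$unbelN
  rot[7] = $unbelNI
Sorted (with $ < everything):
  sorted[0] = $unbelNI  (last char: 'I')
  sorted[1] = I$unbelN  (last char: 'N')
  sorted[2] = NI$unbel  (last char: 'l')
  sorted[3] = belNI$un  (last char: 'n')
  sorted[4] = elNI$unb  (last char: 'b')
  sorted[5] = lNI$unbe  (last char: 'e')
  sorted[6] = nbelNI$u  (last char: 'u')
  sorted[7] = unbelNI$  (last char: '$')
Last column: INlnbeu$
Original string S is at sorted index 7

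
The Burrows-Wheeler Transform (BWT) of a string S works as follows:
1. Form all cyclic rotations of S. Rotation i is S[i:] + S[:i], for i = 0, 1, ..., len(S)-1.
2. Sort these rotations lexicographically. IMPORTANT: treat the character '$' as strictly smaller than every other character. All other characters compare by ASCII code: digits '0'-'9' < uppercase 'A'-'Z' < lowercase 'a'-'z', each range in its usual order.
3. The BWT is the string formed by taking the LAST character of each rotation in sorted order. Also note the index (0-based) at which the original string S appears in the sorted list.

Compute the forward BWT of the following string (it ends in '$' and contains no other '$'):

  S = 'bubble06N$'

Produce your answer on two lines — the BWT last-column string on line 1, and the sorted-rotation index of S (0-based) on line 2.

Answer: Ne06ub$lbb
6

Derivation:
All 10 rotations (rotation i = S[i:]+S[:i]):
  rot[0] = bubble06N$
  rot[1] = ubble06N$b
  rot[2] = bble06N$bu
  rot[3] = ble06N$bub
  rot[4] = le06N$bubb
  rot[5] = e06N$bubbl
  rot[6] = 06N$bubble
  rot[7] = 6N$bubble0
  rot[8] = N$bubble06
  rot[9] = $bubble06N
Sorted (with $ < everything):
  sorted[0] = $bubble06N  (last char: 'N')
  sorted[1] = 06N$bubble  (last char: 'e')
  sorted[2] = 6N$bubble0  (last char: '0')
  sorted[3] = N$bubble06  (last char: '6')
  sorted[4] = bble06N$bu  (last char: 'u')
  sorted[5] = ble06N$bub  (last char: 'b')
  sorted[6] = bubble06N$  (last char: '$')
  sorted[7] = e06N$bubbl  (last char: 'l')
  sorted[8] = le06N$bubb  (last char: 'b')
  sorted[9] = ubble06N$b  (last char: 'b')
Last column: Ne06ub$lbb
Original string S is at sorted index 6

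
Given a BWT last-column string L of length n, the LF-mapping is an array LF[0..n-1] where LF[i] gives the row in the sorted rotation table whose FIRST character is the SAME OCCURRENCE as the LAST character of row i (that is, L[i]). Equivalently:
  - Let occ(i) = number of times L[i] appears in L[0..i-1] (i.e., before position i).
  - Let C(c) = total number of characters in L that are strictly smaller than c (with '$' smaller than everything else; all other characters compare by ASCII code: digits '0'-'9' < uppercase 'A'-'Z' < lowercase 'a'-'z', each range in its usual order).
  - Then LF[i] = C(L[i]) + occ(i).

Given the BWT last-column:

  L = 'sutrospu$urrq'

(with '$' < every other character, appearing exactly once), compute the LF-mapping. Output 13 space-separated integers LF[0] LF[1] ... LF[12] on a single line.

Answer: 7 10 9 4 1 8 2 11 0 12 5 6 3

Derivation:
Char counts: '$':1, 'o':1, 'p':1, 'q':1, 'r':3, 's':2, 't':1, 'u':3
C (first-col start): C('$')=0, C('o')=1, C('p')=2, C('q')=3, C('r')=4, C('s')=7, C('t')=9, C('u')=10
L[0]='s': occ=0, LF[0]=C('s')+0=7+0=7
L[1]='u': occ=0, LF[1]=C('u')+0=10+0=10
L[2]='t': occ=0, LF[2]=C('t')+0=9+0=9
L[3]='r': occ=0, LF[3]=C('r')+0=4+0=4
L[4]='o': occ=0, LF[4]=C('o')+0=1+0=1
L[5]='s': occ=1, LF[5]=C('s')+1=7+1=8
L[6]='p': occ=0, LF[6]=C('p')+0=2+0=2
L[7]='u': occ=1, LF[7]=C('u')+1=10+1=11
L[8]='$': occ=0, LF[8]=C('$')+0=0+0=0
L[9]='u': occ=2, LF[9]=C('u')+2=10+2=12
L[10]='r': occ=1, LF[10]=C('r')+1=4+1=5
L[11]='r': occ=2, LF[11]=C('r')+2=4+2=6
L[12]='q': occ=0, LF[12]=C('q')+0=3+0=3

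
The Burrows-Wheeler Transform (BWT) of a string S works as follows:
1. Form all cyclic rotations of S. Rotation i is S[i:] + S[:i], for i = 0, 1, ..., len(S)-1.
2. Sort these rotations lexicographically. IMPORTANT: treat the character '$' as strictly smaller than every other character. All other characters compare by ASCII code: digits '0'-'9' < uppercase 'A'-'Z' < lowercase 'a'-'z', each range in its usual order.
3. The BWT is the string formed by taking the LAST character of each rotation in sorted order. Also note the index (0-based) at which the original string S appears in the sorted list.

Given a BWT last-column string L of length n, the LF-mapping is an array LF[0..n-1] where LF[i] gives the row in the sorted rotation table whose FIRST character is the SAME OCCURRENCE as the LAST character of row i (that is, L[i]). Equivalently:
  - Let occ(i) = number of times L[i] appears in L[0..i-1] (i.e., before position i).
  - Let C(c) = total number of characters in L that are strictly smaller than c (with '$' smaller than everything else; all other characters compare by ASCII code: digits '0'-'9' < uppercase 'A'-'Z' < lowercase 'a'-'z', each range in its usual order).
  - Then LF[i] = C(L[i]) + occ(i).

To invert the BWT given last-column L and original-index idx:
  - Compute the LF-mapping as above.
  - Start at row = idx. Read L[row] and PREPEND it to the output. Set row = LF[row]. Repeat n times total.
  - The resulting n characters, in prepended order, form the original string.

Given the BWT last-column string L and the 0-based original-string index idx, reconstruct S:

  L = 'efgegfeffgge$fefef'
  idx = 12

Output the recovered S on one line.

LF mapping: 1 7 14 2 15 8 3 9 10 16 17 4 0 11 5 12 6 13
Walk LF starting at row 12, prepending L[row]:
  step 1: row=12, L[12]='$', prepend. Next row=LF[12]=0
  step 2: row=0, L[0]='e', prepend. Next row=LF[0]=1
  step 3: row=1, L[1]='f', prepend. Next row=LF[1]=7
  step 4: row=7, L[7]='f', prepend. Next row=LF[7]=9
  step 5: row=9, L[9]='g', prepend. Next row=LF[9]=16
  step 6: row=16, L[16]='e', prepend. Next row=LF[16]=6
  step 7: row=6, L[6]='e', prepend. Next row=LF[6]=3
  step 8: row=3, L[3]='e', prepend. Next row=LF[3]=2
  step 9: row=2, L[2]='g', prepend. Next row=LF[2]=14
  step 10: row=14, L[14]='e', prepend. Next row=LF[14]=5
  step 11: row=5, L[5]='f', prepend. Next row=LF[5]=8
  step 12: row=8, L[8]='f', prepend. Next row=LF[8]=10
  step 13: row=10, L[10]='g', prepend. Next row=LF[10]=17
  step 14: row=17, L[17]='f', prepend. Next row=LF[17]=13
  step 15: row=13, L[13]='f', prepend. Next row=LF[13]=11
  step 16: row=11, L[11]='e', prepend. Next row=LF[11]=4
  step 17: row=4, L[4]='g', prepend. Next row=LF[4]=15
  step 18: row=15, L[15]='f', prepend. Next row=LF[15]=12
Reversed output: fgeffgffegeeegffe$

Answer: fgeffgffegeeegffe$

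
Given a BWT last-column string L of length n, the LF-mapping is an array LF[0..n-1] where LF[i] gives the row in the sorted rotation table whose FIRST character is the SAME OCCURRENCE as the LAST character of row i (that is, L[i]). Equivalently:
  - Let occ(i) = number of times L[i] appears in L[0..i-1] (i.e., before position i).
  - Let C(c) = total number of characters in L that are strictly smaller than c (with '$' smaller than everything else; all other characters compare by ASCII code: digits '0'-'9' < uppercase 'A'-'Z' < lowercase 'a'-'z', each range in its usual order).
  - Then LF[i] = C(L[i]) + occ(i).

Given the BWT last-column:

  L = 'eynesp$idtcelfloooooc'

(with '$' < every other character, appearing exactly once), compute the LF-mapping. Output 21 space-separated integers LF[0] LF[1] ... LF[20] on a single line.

Char counts: '$':1, 'c':2, 'd':1, 'e':3, 'f':1, 'i':1, 'l':2, 'n':1, 'o':5, 'p':1, 's':1, 't':1, 'y':1
C (first-col start): C('$')=0, C('c')=1, C('d')=3, C('e')=4, C('f')=7, C('i')=8, C('l')=9, C('n')=11, C('o')=12, C('p')=17, C('s')=18, C('t')=19, C('y')=20
L[0]='e': occ=0, LF[0]=C('e')+0=4+0=4
L[1]='y': occ=0, LF[1]=C('y')+0=20+0=20
L[2]='n': occ=0, LF[2]=C('n')+0=11+0=11
L[3]='e': occ=1, LF[3]=C('e')+1=4+1=5
L[4]='s': occ=0, LF[4]=C('s')+0=18+0=18
L[5]='p': occ=0, LF[5]=C('p')+0=17+0=17
L[6]='$': occ=0, LF[6]=C('$')+0=0+0=0
L[7]='i': occ=0, LF[7]=C('i')+0=8+0=8
L[8]='d': occ=0, LF[8]=C('d')+0=3+0=3
L[9]='t': occ=0, LF[9]=C('t')+0=19+0=19
L[10]='c': occ=0, LF[10]=C('c')+0=1+0=1
L[11]='e': occ=2, LF[11]=C('e')+2=4+2=6
L[12]='l': occ=0, LF[12]=C('l')+0=9+0=9
L[13]='f': occ=0, LF[13]=C('f')+0=7+0=7
L[14]='l': occ=1, LF[14]=C('l')+1=9+1=10
L[15]='o': occ=0, LF[15]=C('o')+0=12+0=12
L[16]='o': occ=1, LF[16]=C('o')+1=12+1=13
L[17]='o': occ=2, LF[17]=C('o')+2=12+2=14
L[18]='o': occ=3, LF[18]=C('o')+3=12+3=15
L[19]='o': occ=4, LF[19]=C('o')+4=12+4=16
L[20]='c': occ=1, LF[20]=C('c')+1=1+1=2

Answer: 4 20 11 5 18 17 0 8 3 19 1 6 9 7 10 12 13 14 15 16 2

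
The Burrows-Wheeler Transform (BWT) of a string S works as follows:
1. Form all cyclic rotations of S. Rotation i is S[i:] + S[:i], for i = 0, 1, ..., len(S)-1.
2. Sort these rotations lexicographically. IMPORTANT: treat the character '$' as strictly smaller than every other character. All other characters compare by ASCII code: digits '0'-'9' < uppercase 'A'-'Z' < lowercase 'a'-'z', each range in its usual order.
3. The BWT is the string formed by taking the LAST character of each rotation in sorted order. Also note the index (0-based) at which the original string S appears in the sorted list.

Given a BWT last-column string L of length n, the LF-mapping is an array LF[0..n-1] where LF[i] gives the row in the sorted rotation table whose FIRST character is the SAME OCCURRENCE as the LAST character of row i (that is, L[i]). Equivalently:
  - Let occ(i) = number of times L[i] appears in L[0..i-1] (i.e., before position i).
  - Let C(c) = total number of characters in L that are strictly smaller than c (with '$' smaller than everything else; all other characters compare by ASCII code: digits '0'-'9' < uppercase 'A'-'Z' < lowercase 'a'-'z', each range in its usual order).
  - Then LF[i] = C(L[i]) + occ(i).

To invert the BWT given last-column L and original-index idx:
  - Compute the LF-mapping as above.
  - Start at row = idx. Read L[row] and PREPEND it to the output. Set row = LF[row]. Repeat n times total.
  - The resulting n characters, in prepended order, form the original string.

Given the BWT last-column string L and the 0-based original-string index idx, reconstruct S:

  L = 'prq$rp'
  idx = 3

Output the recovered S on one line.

Answer: qprrp$

Derivation:
LF mapping: 1 4 3 0 5 2
Walk LF starting at row 3, prepending L[row]:
  step 1: row=3, L[3]='$', prepend. Next row=LF[3]=0
  step 2: row=0, L[0]='p', prepend. Next row=LF[0]=1
  step 3: row=1, L[1]='r', prepend. Next row=LF[1]=4
  step 4: row=4, L[4]='r', prepend. Next row=LF[4]=5
  step 5: row=5, L[5]='p', prepend. Next row=LF[5]=2
  step 6: row=2, L[2]='q', prepend. Next row=LF[2]=3
Reversed output: qprrp$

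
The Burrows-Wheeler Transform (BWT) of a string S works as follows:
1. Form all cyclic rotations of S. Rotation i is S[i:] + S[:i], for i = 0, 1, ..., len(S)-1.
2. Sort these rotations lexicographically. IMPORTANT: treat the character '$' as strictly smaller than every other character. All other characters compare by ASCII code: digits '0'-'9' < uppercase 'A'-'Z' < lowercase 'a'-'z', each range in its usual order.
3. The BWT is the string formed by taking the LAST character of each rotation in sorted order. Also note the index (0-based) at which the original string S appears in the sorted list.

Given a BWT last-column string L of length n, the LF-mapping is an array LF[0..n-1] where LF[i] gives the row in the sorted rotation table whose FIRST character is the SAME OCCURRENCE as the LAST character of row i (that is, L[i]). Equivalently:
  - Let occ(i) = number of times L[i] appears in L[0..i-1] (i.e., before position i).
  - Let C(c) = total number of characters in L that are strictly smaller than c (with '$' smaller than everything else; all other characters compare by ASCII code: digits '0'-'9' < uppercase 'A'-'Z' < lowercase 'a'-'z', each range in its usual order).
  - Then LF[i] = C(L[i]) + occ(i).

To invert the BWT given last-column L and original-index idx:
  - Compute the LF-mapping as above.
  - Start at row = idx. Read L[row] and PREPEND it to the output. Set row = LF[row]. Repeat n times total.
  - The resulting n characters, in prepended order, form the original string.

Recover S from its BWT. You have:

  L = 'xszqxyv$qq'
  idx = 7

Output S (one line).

LF mapping: 6 4 9 1 7 8 5 0 2 3
Walk LF starting at row 7, prepending L[row]:
  step 1: row=7, L[7]='$', prepend. Next row=LF[7]=0
  step 2: row=0, L[0]='x', prepend. Next row=LF[0]=6
  step 3: row=6, L[6]='v', prepend. Next row=LF[6]=5
  step 4: row=5, L[5]='y', prepend. Next row=LF[5]=8
  step 5: row=8, L[8]='q', prepend. Next row=LF[8]=2
  step 6: row=2, L[2]='z', prepend. Next row=LF[2]=9
  step 7: row=9, L[9]='q', prepend. Next row=LF[9]=3
  step 8: row=3, L[3]='q', prepend. Next row=LF[3]=1
  step 9: row=1, L[1]='s', prepend. Next row=LF[1]=4
  step 10: row=4, L[4]='x', prepend. Next row=LF[4]=7
Reversed output: xsqqzqyvx$

Answer: xsqqzqyvx$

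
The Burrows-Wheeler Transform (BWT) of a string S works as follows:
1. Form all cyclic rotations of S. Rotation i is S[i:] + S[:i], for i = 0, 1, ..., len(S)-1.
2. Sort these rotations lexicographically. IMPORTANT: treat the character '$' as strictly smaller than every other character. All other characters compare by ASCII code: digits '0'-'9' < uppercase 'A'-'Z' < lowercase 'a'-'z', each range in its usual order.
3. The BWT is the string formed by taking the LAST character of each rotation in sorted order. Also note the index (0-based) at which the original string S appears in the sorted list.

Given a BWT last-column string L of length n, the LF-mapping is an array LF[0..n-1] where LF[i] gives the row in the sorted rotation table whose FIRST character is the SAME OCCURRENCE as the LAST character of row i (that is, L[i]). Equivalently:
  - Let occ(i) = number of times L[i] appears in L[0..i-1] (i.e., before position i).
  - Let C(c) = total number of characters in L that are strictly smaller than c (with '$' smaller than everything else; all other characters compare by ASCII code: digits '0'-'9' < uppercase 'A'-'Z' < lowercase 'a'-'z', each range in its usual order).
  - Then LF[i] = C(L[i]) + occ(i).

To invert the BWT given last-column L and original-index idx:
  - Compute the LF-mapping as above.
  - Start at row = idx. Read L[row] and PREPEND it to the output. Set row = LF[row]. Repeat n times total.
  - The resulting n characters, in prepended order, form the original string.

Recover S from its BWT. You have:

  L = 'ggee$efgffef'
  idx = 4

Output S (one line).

Answer: egeeefffgfg$

Derivation:
LF mapping: 9 10 1 2 0 3 5 11 6 7 4 8
Walk LF starting at row 4, prepending L[row]:
  step 1: row=4, L[4]='$', prepend. Next row=LF[4]=0
  step 2: row=0, L[0]='g', prepend. Next row=LF[0]=9
  step 3: row=9, L[9]='f', prepend. Next row=LF[9]=7
  step 4: row=7, L[7]='g', prepend. Next row=LF[7]=11
  step 5: row=11, L[11]='f', prepend. Next row=LF[11]=8
  step 6: row=8, L[8]='f', prepend. Next row=LF[8]=6
  step 7: row=6, L[6]='f', prepend. Next row=LF[6]=5
  step 8: row=5, L[5]='e', prepend. Next row=LF[5]=3
  step 9: row=3, L[3]='e', prepend. Next row=LF[3]=2
  step 10: row=2, L[2]='e', prepend. Next row=LF[2]=1
  step 11: row=1, L[1]='g', prepend. Next row=LF[1]=10
  step 12: row=10, L[10]='e', prepend. Next row=LF[10]=4
Reversed output: egeeefffgfg$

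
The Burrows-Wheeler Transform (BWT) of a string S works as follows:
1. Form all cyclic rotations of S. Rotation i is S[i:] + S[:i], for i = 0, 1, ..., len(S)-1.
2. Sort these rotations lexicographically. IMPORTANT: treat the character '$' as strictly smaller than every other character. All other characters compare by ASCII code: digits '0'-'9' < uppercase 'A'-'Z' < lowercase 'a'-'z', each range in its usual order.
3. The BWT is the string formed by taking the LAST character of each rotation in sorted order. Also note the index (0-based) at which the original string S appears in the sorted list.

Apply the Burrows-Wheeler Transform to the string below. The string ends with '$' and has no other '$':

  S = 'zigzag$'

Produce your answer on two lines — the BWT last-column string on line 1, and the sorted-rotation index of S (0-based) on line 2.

Answer: gzaizg$
6

Derivation:
All 7 rotations (rotation i = S[i:]+S[:i]):
  rot[0] = zigzag$
  rot[1] = igzag$z
  rot[2] = gzag$zi
  rot[3] = zag$zig
  rot[4] = ag$zigz
  rot[5] = g$zigza
  rot[6] = $zigzag
Sorted (with $ < everything):
  sorted[0] = $zigzag  (last char: 'g')
  sorted[1] = ag$zigz  (last char: 'z')
  sorted[2] = g$zigza  (last char: 'a')
  sorted[3] = gzag$zi  (last char: 'i')
  sorted[4] = igzag$z  (last char: 'z')
  sorted[5] = zag$zig  (last char: 'g')
  sorted[6] = zigzag$  (last char: '$')
Last column: gzaizg$
Original string S is at sorted index 6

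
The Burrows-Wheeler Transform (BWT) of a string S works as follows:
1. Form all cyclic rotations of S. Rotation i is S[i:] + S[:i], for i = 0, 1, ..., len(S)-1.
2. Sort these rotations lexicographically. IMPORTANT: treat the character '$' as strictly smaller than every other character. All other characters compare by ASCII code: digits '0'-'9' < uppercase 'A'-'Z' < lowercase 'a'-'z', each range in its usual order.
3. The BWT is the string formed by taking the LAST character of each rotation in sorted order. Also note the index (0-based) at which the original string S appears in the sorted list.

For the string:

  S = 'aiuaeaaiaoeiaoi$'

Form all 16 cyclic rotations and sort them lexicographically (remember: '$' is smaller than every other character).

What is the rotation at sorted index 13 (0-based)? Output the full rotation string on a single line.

All 16 rotations (rotation i = S[i:]+S[:i]):
  rot[0] = aiuaeaaiaoeiaoi$
  rot[1] = iuaeaaiaoeiaoi$a
  rot[2] = uaeaaiaoeiaoi$ai
  rot[3] = aeaaiaoeiaoi$aiu
  rot[4] = eaaiaoeiaoi$aiua
  rot[5] = aaiaoeiaoi$aiuae
  rot[6] = aiaoeiaoi$aiuaea
  rot[7] = iaoeiaoi$aiuaeaa
  rot[8] = aoeiaoi$aiuaeaai
  rot[9] = oeiaoi$aiuaeaaia
  rot[10] = eiaoi$aiuaeaaiao
  rot[11] = iaoi$aiuaeaaiaoe
  rot[12] = aoi$aiuaeaaiaoei
  rot[13] = oi$aiuaeaaiaoeia
  rot[14] = i$aiuaeaaiaoeiao
  rot[15] = $aiuaeaaiaoeiaoi
Sorted (with $ < everything):
  sorted[0] = $aiuaeaaiaoeiaoi
  sorted[1] = aaiaoeiaoi$aiuae
  sorted[2] = aeaaiaoeiaoi$aiu
  sorted[3] = aiaoeiaoi$aiuaea
  sorted[4] = aiuaeaaiaoeiaoi$
  sorted[5] = aoeiaoi$aiuaeaai
  sorted[6] = aoi$aiuaeaaiaoei
  sorted[7] = eaaiaoeiaoi$aiua
  sorted[8] = eiaoi$aiuaeaaiao
  sorted[9] = i$aiuaeaaiaoeiao
  sorted[10] = iaoeiaoi$aiuaeaa
  sorted[11] = iaoi$aiuaeaaiaoe
  sorted[12] = iuaeaaiaoeiaoi$a
  sorted[13] = oeiaoi$aiuaeaaia
  sorted[14] = oi$aiuaeaaiaoeia
  sorted[15] = uaeaaiaoeiaoi$ai
sorted[13] = oeiaoi$aiuaeaaia

Answer: oeiaoi$aiuaeaaia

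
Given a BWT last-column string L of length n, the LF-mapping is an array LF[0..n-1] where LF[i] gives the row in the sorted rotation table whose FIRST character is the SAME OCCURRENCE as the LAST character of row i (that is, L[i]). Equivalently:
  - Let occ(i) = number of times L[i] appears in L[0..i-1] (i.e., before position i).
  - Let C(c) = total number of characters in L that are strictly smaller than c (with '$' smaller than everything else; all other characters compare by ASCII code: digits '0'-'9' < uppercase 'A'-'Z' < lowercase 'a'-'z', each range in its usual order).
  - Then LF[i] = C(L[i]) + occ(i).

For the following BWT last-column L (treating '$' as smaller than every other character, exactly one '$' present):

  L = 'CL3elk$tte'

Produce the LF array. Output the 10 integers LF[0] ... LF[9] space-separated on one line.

Char counts: '$':1, '3':1, 'C':1, 'L':1, 'e':2, 'k':1, 'l':1, 't':2
C (first-col start): C('$')=0, C('3')=1, C('C')=2, C('L')=3, C('e')=4, C('k')=6, C('l')=7, C('t')=8
L[0]='C': occ=0, LF[0]=C('C')+0=2+0=2
L[1]='L': occ=0, LF[1]=C('L')+0=3+0=3
L[2]='3': occ=0, LF[2]=C('3')+0=1+0=1
L[3]='e': occ=0, LF[3]=C('e')+0=4+0=4
L[4]='l': occ=0, LF[4]=C('l')+0=7+0=7
L[5]='k': occ=0, LF[5]=C('k')+0=6+0=6
L[6]='$': occ=0, LF[6]=C('$')+0=0+0=0
L[7]='t': occ=0, LF[7]=C('t')+0=8+0=8
L[8]='t': occ=1, LF[8]=C('t')+1=8+1=9
L[9]='e': occ=1, LF[9]=C('e')+1=4+1=5

Answer: 2 3 1 4 7 6 0 8 9 5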